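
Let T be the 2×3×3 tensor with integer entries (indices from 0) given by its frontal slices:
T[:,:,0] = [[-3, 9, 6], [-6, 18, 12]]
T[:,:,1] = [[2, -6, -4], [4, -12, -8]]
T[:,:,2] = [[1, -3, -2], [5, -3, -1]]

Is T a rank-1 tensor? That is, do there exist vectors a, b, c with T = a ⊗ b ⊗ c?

The mode-2 unfolding of T (rows indexed by j, columns by (i,k) = (0,0), (0,1), (0,2), (1,0), (1,1), (1,2)) is [[-3, 2, 1, -6, 4, 5], [9, -6, -3, 18, -12, -3], [6, -4, -2, 12, -8, -1]].
There the 2×2 minor on rows j ∈ {0, 1}, columns (i,k) ∈ {(0,0), (1,2)} is det [[-3, 5], [9, -3]] = -36 ≠ 0, so this unfolding has rank ≥ 2; CP rank is at least every unfolding rank, so rank(T) ≥ 2.
In particular rank(T) ≥ 2 > 1, so T is not rank-1.

No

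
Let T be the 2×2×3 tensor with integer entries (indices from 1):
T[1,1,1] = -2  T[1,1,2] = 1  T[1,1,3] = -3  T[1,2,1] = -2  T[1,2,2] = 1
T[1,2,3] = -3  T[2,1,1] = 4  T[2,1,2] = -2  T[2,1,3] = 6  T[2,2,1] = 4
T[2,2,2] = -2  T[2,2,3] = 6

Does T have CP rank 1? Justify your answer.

If T = a ⊗ b ⊗ c then every fibre of T is a multiple of the corresponding factor, so read the factors off the fibres through the nonzero entry T[1,1,1] = -2.
The mode-1 fibre T[:,1,1] = [-2, 4] gives a = (1, -2) (primitive direction); the mode-2 fibre T[1,:,1] = [-2, -2] gives b = (1, 1); then c[k] = T[1,1,k] / (a[1]·b[1]) = [-2, 1, -3] / 1 = (-2, 1, -3).
Expanding (1, -2) ⊗ (1, 1) ⊗ (-2, 1, -3) reproduces all 12 entries of T, so T = (1, -2) ⊗ (1, 1) ⊗ (-2, 1, -3) and rank(T) ≤ 1.
Equivalently every frontal slice T[:,:,k] is c[k] times the rank-1 matrix (1, -2) ⊗ (1, 1). So T has rank 1 (it is nonzero).

Yes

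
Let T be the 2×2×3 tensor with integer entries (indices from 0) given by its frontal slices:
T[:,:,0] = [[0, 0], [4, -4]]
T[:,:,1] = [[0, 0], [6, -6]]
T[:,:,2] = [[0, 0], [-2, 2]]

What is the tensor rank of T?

1

Lower bound: T ≠ 0 (e.g. T[1,0,0] = 4), so rank(T) ≥ 1.
Upper bound: if T = a ⊗ b ⊗ c then every fibre of T is a multiple of the corresponding factor, so read the factors off the fibres through the nonzero entry T[1,0,0] = 4.
The mode-1 fibre T[:,0,0] = [0, 4] gives a = [0, 1] (primitive direction); the mode-2 fibre T[1,:,0] = [4, -4] gives b = [1, -1]; then c[k] = T[1,0,k] / (a[1]·b[0]) = [4, 6, -2] / 1 = [4, 6, -2].
Expanding [0, 1] ⊗ [1, -1] ⊗ [4, 6, -2] reproduces all 12 entries of T, so T = [0, 1] ⊗ [1, -1] ⊗ [4, 6, -2] and rank(T) ≤ 1.
These bounds meet, so rank(T) = 1.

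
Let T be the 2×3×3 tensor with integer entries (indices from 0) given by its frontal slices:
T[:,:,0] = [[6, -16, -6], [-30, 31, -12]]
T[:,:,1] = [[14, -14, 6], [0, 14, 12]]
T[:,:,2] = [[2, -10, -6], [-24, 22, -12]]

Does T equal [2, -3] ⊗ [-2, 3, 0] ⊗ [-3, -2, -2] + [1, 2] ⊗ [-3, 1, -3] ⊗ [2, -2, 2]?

Yes

Reconstruct entrywise from the claimed factors. For example, T[0,0,0] = 6 and Σₗ aₗ[0]bₗ[0]cₗ[0] = (2)·(-2)·(-3) + (1)·(-3)·(2) = 6; checking all 18 entries, every one matches. The claim holds.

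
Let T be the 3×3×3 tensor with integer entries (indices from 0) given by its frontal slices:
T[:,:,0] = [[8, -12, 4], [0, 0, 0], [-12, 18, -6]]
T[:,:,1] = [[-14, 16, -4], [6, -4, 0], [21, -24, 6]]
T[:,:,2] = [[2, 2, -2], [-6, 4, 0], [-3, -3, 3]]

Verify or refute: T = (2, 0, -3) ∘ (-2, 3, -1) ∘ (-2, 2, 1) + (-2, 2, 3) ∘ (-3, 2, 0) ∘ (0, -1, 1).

Reconstruct entrywise from the claimed factors. For example, T[0,2,2] = -2 and Σₗ aₗ[0]bₗ[2]cₗ[2] = (2)·(-1)·(1) + (-2)·(0)·(1) = -2; checking all 27 entries, every one matches. The claim holds.

Yes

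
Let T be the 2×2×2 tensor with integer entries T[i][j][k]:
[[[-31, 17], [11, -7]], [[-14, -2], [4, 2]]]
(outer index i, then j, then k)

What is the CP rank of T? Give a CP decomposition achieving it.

rank(T) = 2

Lower bound: in the mode-2 unfolding of T (rows indexed by j, columns by (i,k)) the 2×2 minor on rows j ∈ {0, 1}, columns (i,k) ∈ {(0,0), (0,1)} is det [[-31, 17], [11, -7]] = 30 ≠ 0, so that unfolding has rank ≥ 2 and hence rank(T) ≥ 2 (CP rank is at least every unfolding rank, though it can be larger).
Upper bound: with S_k = T[:,:,k], the two rank-1 terms a₁b₁ᵀ, a₂b₂ᵀ are the rank-1 members of the pencil x·S₀ + y·S₁.
det(x·S₀ + y·S₁) is 30·x² − 70·xy + 20·y² = 10·(x − 2·y)(3·x − y), vanishing at (x:y) = (2:1) and (1:3).
M₁ = 2·S₀ + S₁ = [[-45, 15], [-30, 10]] = (-5)·[3, 2][3, -1]ᵀ and M₂ = S₀ + 3·S₁ = [[20, -10], [-20, 10]] = 10·[1, -1][2, -1]ᵀ, so take a₁ = [3, 2], b₁ = [3, -1], a₂ = [1, -1], b₂ = [2, -1].
Each slice is an integer combination of E₁ = a₁b₁ᵀ and E₂ = a₂b₂ᵀ: S₀ = −3·E₁ − 2·E₂, S₁ = E₁ + 4·E₂; reading off coefficients, c₁ = [-3, 1] and c₂ = [-2, 4].
Hence T = [3, 2] ∘ [3, -1] ∘ [-3, 1] + [1, -1] ∘ [2, -1] ∘ [-2, 4], so rank(T) ≤ 2.
These bounds meet, so rank(T) = 2.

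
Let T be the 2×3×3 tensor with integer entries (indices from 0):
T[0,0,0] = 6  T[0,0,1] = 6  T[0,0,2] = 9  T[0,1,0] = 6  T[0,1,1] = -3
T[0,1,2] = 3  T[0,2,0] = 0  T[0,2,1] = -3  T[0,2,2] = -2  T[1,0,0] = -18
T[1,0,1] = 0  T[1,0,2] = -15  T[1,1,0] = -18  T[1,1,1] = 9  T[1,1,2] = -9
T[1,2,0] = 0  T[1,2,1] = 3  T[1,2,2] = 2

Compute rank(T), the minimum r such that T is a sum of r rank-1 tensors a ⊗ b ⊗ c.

Lower bound: in the mode-3 unfolding of T (rows indexed by k, columns by (i,j)) the 2×2 minor on rows k ∈ {0, 1}, columns (i,j) ∈ {(0,0), (0,1)} is det [[6, 6], [6, -3]] = -54 ≠ 0, so that unfolding has rank ≥ 2 and hence rank(T) ≥ 2 (CP rank is at least every unfolding rank, though it can be larger).
Upper bound: with S_k = T[:,:,k], the two rank-1 terms a₁b₁ᵀ, a₂b₂ᵀ are the rank-1 members of the pencil x·S₀ + y·S₁.
The 2×2 minor of x·S₀ + y·S₁ on rows {0,1}, columns {0,1} is −108·xy + 54·y² = (-54)·(2·x − y)(y), vanishing at (x:y) = (1:2) and (1:0).
M₁ = S₀ + 2·S₁ = [[18, 0, -6], [-18, 0, 6]] = 6·(1, -1)(3, 0, -1)ᵀ and M₂ = S₀ = [[6, 6, 0], [-18, -18, 0]] = 6·(1, -3)(1, 1, 0)ᵀ, so take a₁ = (1, -1), b₁ = (3, 0, -1), a₂ = (1, -3), b₂ = (1, 1, 0).
Each slice is an integer combination of E₁ = a₁b₁ᵀ and E₂ = a₂b₂ᵀ: S₀ = 6·E₂, S₁ = 3·E₁ − 3·E₂, S₂ = 2·E₁ + 3·E₂; reading off coefficients, c₁ = (0, 3, 2) and c₂ = (6, -3, 3).
Hence T = (1, -1) ⊗ (3, 0, -1) ⊗ (0, 3, 2) + (1, -3) ⊗ (1, 1, 0) ⊗ (6, -3, 3), so rank(T) ≤ 2.
These bounds meet, so rank(T) = 2.

2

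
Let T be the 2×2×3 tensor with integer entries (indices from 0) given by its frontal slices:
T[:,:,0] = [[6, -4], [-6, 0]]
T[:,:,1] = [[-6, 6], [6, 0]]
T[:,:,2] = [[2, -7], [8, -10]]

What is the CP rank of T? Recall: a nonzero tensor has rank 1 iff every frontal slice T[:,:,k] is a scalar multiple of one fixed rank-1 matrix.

Lower bound: the mode-3 unfolding of T (rows indexed by k, columns by (i,j) = (0,0), (0,1), (1,0), (1,1)) is [[6, -4, -6, 0], [-6, 6, 6, 0], [2, -7, 8, -10]].
There the 3×3 minor on rows k ∈ {0, 1, 2}, columns (i,j) ∈ {(0,0), (0,1), (1,0)} is det [[6, -4, -6], [-6, 6, 6], [2, -7, 8]] = 120 ≠ 0, so this unfolding has rank ≥ 3; CP rank is at least every unfolding rank, so rank(T) ≥ 3. (Flattening ranks never certify an upper bound on CP rank; for that we must actually write T with 3 rank-1 terms.)
Upper bound: T is a sum of 3 rank-1 terms, T = [1, -2] ⊗ [2, -1] ⊗ [2, -2, -1] + [1, 0] ⊗ [0, 1] ⊗ [2, 0, 0] + [1, 1] ⊗ [1, -2] ⊗ [2, -2, 4] (one valid choice — decompositions are not unique — normalised so each a, b is primitive with positive first nonzero entry; check it by expanding all entries), so rank(T) ≤ 3.
These bounds meet, so rank(T) = 3.

3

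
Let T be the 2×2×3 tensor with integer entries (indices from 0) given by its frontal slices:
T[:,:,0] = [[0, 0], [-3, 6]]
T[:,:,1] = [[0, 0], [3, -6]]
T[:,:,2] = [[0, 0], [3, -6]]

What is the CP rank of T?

1

Lower bound: T ≠ 0 (e.g. T[1,0,0] = -3), so rank(T) ≥ 1.
Upper bound: if T = a ⊗ b ⊗ c then every fibre of T is a multiple of the corresponding factor, so read the factors off the fibres through the nonzero entry T[1,0,0] = -3.
The mode-1 fibre T[:,0,0] = [0, -3] gives a = [0, 1] (primitive direction); the mode-2 fibre T[1,:,0] = [-3, 6] gives b = [1, -2]; then c[k] = T[1,0,k] / (a[1]·b[0]) = [-3, 3, 3] / 1 = [-3, 3, 3].
Expanding [0, 1] ⊗ [1, -2] ⊗ [-3, 3, 3] reproduces all 12 entries of T, so T = [0, 1] ⊗ [1, -2] ⊗ [-3, 3, 3] and rank(T) ≤ 1.
These bounds meet, so rank(T) = 1.
Check entry T[0,0,2] = 0: (0)·(1)·(3) = 0.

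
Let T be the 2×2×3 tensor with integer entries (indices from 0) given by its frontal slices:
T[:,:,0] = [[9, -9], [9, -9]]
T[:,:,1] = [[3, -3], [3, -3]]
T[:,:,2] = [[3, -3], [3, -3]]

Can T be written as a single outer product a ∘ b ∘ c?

Yes

The mode-1 fibre T[:,0,0] = [9, 9] gives a = (1, 1) (primitive direction); the mode-2 fibre T[0,:,0] = [9, -9] gives b = (1, -1); then c[k] = T[0,0,k] / (a[0]·b[0]) = [9, 3, 3] / 1 = (9, 3, 3).
Expanding (1, 1) ∘ (1, -1) ∘ (9, 3, 3) reproduces all 12 entries of T, so T = (1, 1) ∘ (1, -1) ∘ (9, 3, 3) and rank(T) ≤ 1.
Equivalently every frontal slice T[:,:,k] is c[k] times the rank-1 matrix (1, 1) ∘ (1, -1). So T has rank 1 (it is nonzero).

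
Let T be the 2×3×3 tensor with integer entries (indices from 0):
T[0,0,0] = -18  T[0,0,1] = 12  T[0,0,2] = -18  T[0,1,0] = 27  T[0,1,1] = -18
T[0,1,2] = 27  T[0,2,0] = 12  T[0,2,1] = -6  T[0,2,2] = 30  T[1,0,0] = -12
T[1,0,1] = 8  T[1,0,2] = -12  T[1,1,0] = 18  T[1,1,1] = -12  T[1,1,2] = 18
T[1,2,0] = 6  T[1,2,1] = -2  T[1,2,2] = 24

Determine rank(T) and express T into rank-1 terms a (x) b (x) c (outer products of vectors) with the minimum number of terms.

rank(T) = 2

Lower bound: the mode-2 unfolding of T (rows indexed by j, columns by (i,k) = (0,0), (0,1), (0,2), (1,0), (1,1), (1,2)) is [[-18, 12, -18, -12, 8, -12], [27, -18, 27, 18, -12, 18], [12, -6, 30, 6, -2, 24]].
There the 2×2 minor on rows j ∈ {0, 2}, columns (i,k) ∈ {(0,0), (0,1)} is det [[-18, 12], [12, -6]] = -36 ≠ 0, so this unfolding has rank ≥ 2; CP rank is at least every unfolding rank, so rank(T) ≥ 2. (Unfolding ranks only ever bound the CP rank from below — rank(T) can be strictly larger than all of them — so the matching upper bound has to come from an explicit 2-term decomposition.)
Upper bound — finding two terms. Write S_k = T[:,:,k] for the frontal slices: S₀ = [[-18, 27, 12], [-12, 18, 6]], S₁ = [[12, -18, -6], [8, -12, -2]], S₂ = [[-18, 27, 30], [-12, 18, 24]].
If T = a₁ (x) b₁ (x) c₁ + a₂ (x) b₂ (x) c₂ then each S_k = c₁[k]·a₁b₁ᵀ + c₂[k]·a₂b₂ᵀ. S₀ and S₁ are linearly independent, so a₁b₁ᵀ and a₂b₂ᵀ must span the same plane of matrices: they are the rank-1 matrices of the form x·S₀ + y·S₁.
The 2×2 minor of x·S₀ + y·S₁ on rows {0,1}, columns {0,2} is 36·x² − 60·xy + 24·y² = 12·(3·x − 2·y)(x − y), vanishing at (x:y) = (2:3) and (1:1).
M₁ = 2·S₀ + 3·S₁ = [[0, 0, 6], [0, 0, 6]] = 6·[1, 1][0, 0, 1]ᵀ and M₂ = S₀ + S₁ = [[-6, 9, 6], [-4, 6, 4]] = −[3, 2][2, -3, -2]ᵀ, so take a₁ = [1, 1], b₁ = [0, 0, 1], a₂ = [3, 2], b₂ = [2, -3, -2].
Each slice is an integer combination of E₁ = a₁b₁ᵀ and E₂ = a₂b₂ᵀ: S₀ = −6·E₁ − 3·E₂, S₁ = 6·E₁ + 2·E₂, S₂ = 12·E₁ − 3·E₂; reading off coefficients, c₁ = [-6, 6, 12] and c₂ = [-3, 2, -3].
Hence T = [1, 1] (x) [0, 0, 1] (x) [-6, 6, 12] + [3, 2] (x) [2, -3, -2] (x) [-3, 2, -3], so rank(T) ≤ 2.
These bounds meet, so rank(T) = 2.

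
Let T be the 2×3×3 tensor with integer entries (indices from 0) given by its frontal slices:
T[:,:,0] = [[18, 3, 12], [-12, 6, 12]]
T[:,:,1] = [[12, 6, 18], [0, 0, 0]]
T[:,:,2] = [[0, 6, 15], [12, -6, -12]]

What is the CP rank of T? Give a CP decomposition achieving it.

rank(T) = 2

Lower bound: the mode-1 unfolding of T (rows indexed by i, columns by (j,k) = (0,0), (0,1), (0,2), (1,0), (1,1), (1,2), (2,0), (2,1), (2,2)) is [[18, 12, 0, 3, 6, 6, 12, 18, 15], [-12, 0, 12, 6, 0, -6, 12, 0, -12]].
There the 2×2 minor on rows i ∈ {0, 1}, columns (j,k) ∈ {(0,0), (0,1)} is det [[18, 12], [-12, 0]] = 144 ≠ 0, so this unfolding has rank ≥ 2; CP rank is at least every unfolding rank, so rank(T) ≥ 2. (This is only a lower bound: in general the CP rank may exceed every unfolding rank, so we still need to exhibit 2 rank-1 terms summing to T.)
Upper bound — finding two terms. Write S_k = T[:,:,k] for the frontal slices: S₀ = [[18, 3, 12], [-12, 6, 12]], S₁ = [[12, 6, 18], [0, 0, 0]], S₂ = [[0, 6, 15], [12, -6, -12]].
If T = a₁ (x) b₁ (x) c₁ + a₂ (x) b₂ (x) c₂ then each S_k = c₁[k]·a₁b₁ᵀ + c₂[k]·a₂b₂ᵀ. S₀ and S₁ are linearly independent, so a₁b₁ᵀ and a₂b₂ᵀ must span the same plane of matrices: they are the rank-1 matrices of the form x·S₀ + y·S₁.
The 2×2 minor of x·S₀ + y·S₁ on rows {0,1}, columns {0,1} is 144·x² + 144·xy = 144·(x + y)(x), vanishing at (x:y) = (1:-1) and (0:1).
M₁ = S₀ − S₁ = [[6, -3, -6], [-12, 6, 12]] = 3·(1, -2)(2, -1, -2)ᵀ and M₂ = S₁ = [[12, 6, 18], [0, 0, 0]] = 6·(1, 0)(2, 1, 3)ᵀ, so take a₁ = (1, -2), b₁ = (2, -1, -2), a₂ = (1, 0), b₂ = (2, 1, 3).
Each slice is an integer combination of E₁ = a₁b₁ᵀ and E₂ = a₂b₂ᵀ: S₀ = 3·E₁ + 6·E₂, S₁ = 6·E₂, S₂ = −3·E₁ + 3·E₂; reading off coefficients, c₁ = (3, 0, -3) and c₂ = (6, 6, 3).
Hence T = (1, -2) (x) (2, -1, -2) (x) (3, 0, -3) + (1, 0) (x) (2, 1, 3) (x) (6, 6, 3), so rank(T) ≤ 2.
These bounds meet, so rank(T) = 2.
Check entry T[1,2,1] = 0: (-2)·(-2)·(0) + (0)·(3)·(6) = 0.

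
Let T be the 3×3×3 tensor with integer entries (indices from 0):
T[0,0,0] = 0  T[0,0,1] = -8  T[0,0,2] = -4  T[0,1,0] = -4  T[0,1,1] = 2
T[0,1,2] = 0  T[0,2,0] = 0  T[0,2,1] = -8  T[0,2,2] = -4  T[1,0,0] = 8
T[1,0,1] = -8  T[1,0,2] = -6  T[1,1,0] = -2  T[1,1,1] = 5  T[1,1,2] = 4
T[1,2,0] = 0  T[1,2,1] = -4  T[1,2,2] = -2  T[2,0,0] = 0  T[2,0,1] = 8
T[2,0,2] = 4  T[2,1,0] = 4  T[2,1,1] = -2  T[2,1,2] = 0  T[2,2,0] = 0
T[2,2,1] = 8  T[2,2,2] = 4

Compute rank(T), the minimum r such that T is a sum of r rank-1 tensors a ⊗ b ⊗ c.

3

Lower bound: the mode-2 unfolding of T (rows indexed by j, columns by (i,k) = (0,0), (0,1), (0,2), (1,0), (1,1), (1,2), (2,0), (2,1), (2,2)) is [[0, -8, -4, 8, -8, -6, 0, 8, 4], [-4, 2, 0, -2, 5, 4, 4, -2, 0], [0, -8, -4, 0, -4, -2, 0, 8, 4]].
There the 3×3 minor on rows j ∈ {0, 1, 2}, columns (i,k) ∈ {(0,0), (0,1), (1,0)} is det [[0, -8, 8], [-4, 2, -2], [0, -8, 0]] = 256 ≠ 0, so this unfolding has rank ≥ 3; CP rank is at least every unfolding rank, so rank(T) ≥ 3. (This is only a lower bound: in general the CP rank may exceed every unfolding rank, so we still need to exhibit 3 rank-1 terms summing to T.)
Upper bound: T is a sum of 3 rank-1 terms, T = (0, 1, 0) ⊗ (2, -1, 0) ⊗ (4, -2, -2) + (2, -1, -2) ⊗ (0, 1, 0) ⊗ (-2, -1, -1) + (2, 1, -2) ⊗ (2, -1, 2) ⊗ (0, -2, -1) (one valid choice — decompositions are not unique — normalised so each a, b is primitive with positive first nonzero entry; check it by expanding all entries), so rank(T) ≤ 3.
These bounds meet, so rank(T) = 3.
Check entry T[1,1,0] = -2: (1)·(-1)·(4) + (-1)·(1)·(-2) + (1)·(-1)·(0) = -2.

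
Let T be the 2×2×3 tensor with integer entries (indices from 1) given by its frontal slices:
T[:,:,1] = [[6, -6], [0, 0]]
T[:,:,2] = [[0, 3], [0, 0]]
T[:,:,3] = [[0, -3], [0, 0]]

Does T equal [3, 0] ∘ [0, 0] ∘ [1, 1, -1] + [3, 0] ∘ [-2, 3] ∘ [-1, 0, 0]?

No

Reconstruct entry (1,2,1) from the claimed factors: Σₗ aₗ[1]bₗ[2]cₗ[1] = (3)·(0)·(1) + (3)·(3)·(-1) = -9, but T[1,2,1] = -6. The claim is false.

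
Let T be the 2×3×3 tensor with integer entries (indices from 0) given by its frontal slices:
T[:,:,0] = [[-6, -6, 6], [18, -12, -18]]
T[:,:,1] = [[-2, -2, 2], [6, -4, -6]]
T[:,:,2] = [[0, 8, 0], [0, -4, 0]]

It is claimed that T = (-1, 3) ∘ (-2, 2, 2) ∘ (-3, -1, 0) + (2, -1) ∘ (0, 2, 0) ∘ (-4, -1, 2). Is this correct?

No

Reconstruct entry (0,1,0) from the claimed factors: Σₗ aₗ[0]bₗ[1]cₗ[0] = (-1)·(2)·(-3) + (2)·(2)·(-4) = -10, but T[0,1,0] = -6. The claim is false.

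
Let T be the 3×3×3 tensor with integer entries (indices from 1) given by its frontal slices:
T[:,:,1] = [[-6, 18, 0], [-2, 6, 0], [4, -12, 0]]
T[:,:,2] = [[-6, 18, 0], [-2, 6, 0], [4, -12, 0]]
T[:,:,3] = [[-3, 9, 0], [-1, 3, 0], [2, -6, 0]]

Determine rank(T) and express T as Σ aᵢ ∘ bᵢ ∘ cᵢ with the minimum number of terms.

Lower bound: T ≠ 0 (e.g. T[1,1,1] = -6), so rank(T) ≥ 1.
Upper bound: the mode-1 fibre T[:,1,1] = [-6, -2, 4] gives a = [3, 1, -2] (primitive direction); the mode-2 fibre T[1,:,1] = [-6, 18, 0] gives b = [1, -3, 0]; then c[k] = T[1,1,k] / (a[1]·b[1]) = [-6, -6, -3] / 3 = [-2, -2, -1].
Expanding [3, 1, -2] ∘ [1, -3, 0] ∘ [-2, -2, -1] reproduces all 27 entries of T, so T = [3, 1, -2] ∘ [1, -3, 0] ∘ [-2, -2, -1] and rank(T) ≤ 1.
These bounds meet, so rank(T) = 1.

rank(T) = 1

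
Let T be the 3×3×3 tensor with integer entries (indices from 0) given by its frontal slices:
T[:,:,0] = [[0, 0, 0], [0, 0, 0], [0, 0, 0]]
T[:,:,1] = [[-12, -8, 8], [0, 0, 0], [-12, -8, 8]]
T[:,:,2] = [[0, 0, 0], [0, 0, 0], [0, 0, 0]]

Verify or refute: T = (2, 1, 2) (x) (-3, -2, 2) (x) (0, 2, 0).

Reconstruct entry (1,0,1) from the claimed factors: Σₗ aₗ[1]bₗ[0]cₗ[1] = (1)·(-3)·(2) = -6, but T[1,0,1] = 0. The claim is false.

No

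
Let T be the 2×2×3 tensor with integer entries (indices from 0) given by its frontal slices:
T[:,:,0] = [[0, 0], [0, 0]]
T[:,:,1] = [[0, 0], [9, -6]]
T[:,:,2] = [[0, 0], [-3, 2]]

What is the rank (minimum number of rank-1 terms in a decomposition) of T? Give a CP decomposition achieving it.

rank(T) = 1

Lower bound: T ≠ 0 (e.g. T[1,0,1] = 9), so rank(T) ≥ 1.
Upper bound: if T = a (x) b (x) c then every fibre of T is a multiple of the corresponding factor, so read the factors off the fibres through the nonzero entry T[1,0,1] = 9.
The mode-1 fibre T[:,0,1] = [0, 9] gives a = [0, 1] (primitive direction); the mode-2 fibre T[1,:,1] = [9, -6] gives b = [3, -2]; then c[k] = T[1,0,k] / (a[1]·b[0]) = [0, 9, -3] / 3 = [0, 3, -1].
Expanding [0, 1] (x) [3, -2] (x) [0, 3, -1] reproduces all 12 entries of T, so T = [0, 1] (x) [3, -2] (x) [0, 3, -1] and rank(T) ≤ 1.
These bounds meet, so rank(T) = 1.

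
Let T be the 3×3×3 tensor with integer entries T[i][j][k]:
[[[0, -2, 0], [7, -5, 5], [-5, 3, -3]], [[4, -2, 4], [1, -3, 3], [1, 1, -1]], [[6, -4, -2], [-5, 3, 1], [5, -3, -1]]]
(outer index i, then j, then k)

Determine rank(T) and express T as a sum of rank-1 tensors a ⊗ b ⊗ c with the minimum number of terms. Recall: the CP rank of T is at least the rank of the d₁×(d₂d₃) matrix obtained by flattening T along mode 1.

rank(T) = 3

Lower bound: the mode-3 unfolding of T (rows indexed by k, columns by (i,j) = (0,0), (0,1), (0,2), (1,0), (1,1), (1,2), (2,0), (2,1), (2,2)) is [[0, 7, -5, 4, 1, 1, 6, -5, 5], [-2, -5, 3, -2, -3, 1, -4, 3, -3], [0, 5, -3, 4, 3, -1, -2, 1, -1]].
There the 3×3 minor on rows k ∈ {0, 1, 2}, columns (i,j) ∈ {(0,0), (0,1), (0,2)} is det [[0, 7, -5], [-2, -5, 3], [0, 5, -3]] = 8 ≠ 0, so this unfolding has rank ≥ 3; CP rank is at least every unfolding rank, so rank(T) ≥ 3. (Unfolding ranks only ever bound the CP rank from below — rank(T) can be strictly larger than all of them — so the matching upper bound has to come from an explicit 3-term decomposition.)
Upper bound: T is a sum of 3 rank-1 terms, T = [1, -1, -1] ⊗ [1, -1, 1] ⊗ [-4, 2, 0] + [1, -1, 1] ⊗ [2, -1, 1] ⊗ [1, -1, -1] + [1, 1, 0] ⊗ [1, 2, -1] ⊗ [2, -2, 2] (written with every a and b primitive with positive leading entry and the scale carried by c; CP decompositions are not unique, and this one is verified by expanding entrywise), so rank(T) ≤ 3.
These bounds meet, so rank(T) = 3.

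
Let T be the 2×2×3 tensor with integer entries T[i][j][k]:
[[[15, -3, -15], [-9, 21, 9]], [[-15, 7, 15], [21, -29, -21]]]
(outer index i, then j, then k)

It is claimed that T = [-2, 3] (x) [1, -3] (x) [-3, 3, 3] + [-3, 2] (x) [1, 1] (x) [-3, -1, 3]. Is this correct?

Reconstruct entrywise from the claimed factors. For example, T[0,0,2] = -15 and Σₗ aₗ[0]bₗ[0]cₗ[2] = (-2)·(1)·(3) + (-3)·(1)·(3) = -15; checking all 12 entries, every one matches. The claim holds.

Yes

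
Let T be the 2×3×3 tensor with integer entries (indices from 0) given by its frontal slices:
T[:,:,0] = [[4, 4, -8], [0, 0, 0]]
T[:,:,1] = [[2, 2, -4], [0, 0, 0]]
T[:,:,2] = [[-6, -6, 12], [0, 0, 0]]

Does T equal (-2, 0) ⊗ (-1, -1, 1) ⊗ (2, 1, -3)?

No

Reconstruct entry (0,2,0) from the claimed factors: Σₗ aₗ[0]bₗ[2]cₗ[0] = (-2)·(1)·(2) = -4, but T[0,2,0] = -8. The claim is false.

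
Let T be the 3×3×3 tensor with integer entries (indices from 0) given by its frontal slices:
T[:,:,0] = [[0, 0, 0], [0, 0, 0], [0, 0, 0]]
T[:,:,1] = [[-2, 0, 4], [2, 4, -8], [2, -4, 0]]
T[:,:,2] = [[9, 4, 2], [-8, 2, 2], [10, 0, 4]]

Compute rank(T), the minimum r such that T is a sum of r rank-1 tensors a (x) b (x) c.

3

Lower bound: the mode-1 unfolding of T (rows indexed by i, columns by (j,k) = (0,0), (0,1), (0,2), (1,0), (1,1), (1,2), (2,0), (2,1), (2,2)) is [[0, -2, 9, 0, 0, 4, 0, 4, 2], [0, 2, -8, 0, 4, 2, 0, -8, 2], [0, 2, 10, 0, -4, 0, 0, 0, 4]].
There the 3×3 minor on rows i ∈ {0, 1, 2}, columns (j,k) ∈ {(0,1), (0,2), (1,1)} is det [[-2, 9, 0], [2, -8, 4], [2, 10, -4]] = 160 ≠ 0, so this unfolding has rank ≥ 3; CP rank is at least every unfolding rank, so rank(T) ≥ 3. (Unfolding ranks only ever bound the CP rank from below — rank(T) can be strictly larger than all of them — so the matching upper bound has to come from an explicit 3-term decomposition.)
Upper bound: T is a sum of 3 rank-1 terms, T = [0, 1, -1] (x) [1, -2, 0] (x) [0, -2, -2] + [1, -2, 0] (x) [1, 0, -2] (x) [0, -2, 1] + [2, -1, 2] (x) [2, 1, 1] (x) [0, 0, 2] (written with every a and b primitive with positive leading entry and the scale carried by c; CP decompositions are not unique, and this one is verified by expanding entrywise), so rank(T) ≤ 3.
These bounds meet, so rank(T) = 3.
Check entry T[1,2,2] = 2: (1)·(0)·(-2) + (-2)·(-2)·(1) + (-1)·(1)·(2) = 2.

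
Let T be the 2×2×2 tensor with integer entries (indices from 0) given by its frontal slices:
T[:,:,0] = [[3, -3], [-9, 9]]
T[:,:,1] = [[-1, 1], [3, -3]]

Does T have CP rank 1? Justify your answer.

Yes

The mode-1 fibre T[:,0,0] = [3, -9] gives a = [1, -3] (primitive direction); the mode-2 fibre T[0,:,0] = [3, -3] gives b = [1, -1]; then c[k] = T[0,0,k] / (a[0]·b[0]) = [3, -1] / 1 = [3, -1].
Expanding [1, -3] ⊗ [1, -1] ⊗ [3, -1] reproduces all 8 entries of T, so T = [1, -3] ⊗ [1, -1] ⊗ [3, -1] and rank(T) ≤ 1.
Equivalently every frontal slice T[:,:,k] is c[k] times the rank-1 matrix [1, -3] ⊗ [1, -1]. So T has rank 1 (it is nonzero).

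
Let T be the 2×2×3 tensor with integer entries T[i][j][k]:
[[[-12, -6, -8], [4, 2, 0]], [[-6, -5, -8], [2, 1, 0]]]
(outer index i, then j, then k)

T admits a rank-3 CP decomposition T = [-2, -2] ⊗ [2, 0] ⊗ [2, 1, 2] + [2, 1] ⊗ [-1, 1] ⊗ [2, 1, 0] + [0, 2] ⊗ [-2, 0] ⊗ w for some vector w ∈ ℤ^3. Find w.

w = [-1, 0, 0]

Subtract the known terms from T to get the rank-1 residual R = [0, 2] ⊗ [-2, 0] ⊗ w, so R[i,j,k] = a[i]·b[j]·w[k]. Pick indices with nonzero a[1]·b[0] = (2)·(-2) = -4. Only the fibre through (1,0,·) is needed: R[1,0,:] = T[1,0,:] − Σₗ aₗ[1]bₗ[0]cₗ = [-6, -5, -8] − (-2)·(2)·[2, 1, 2] − (1)·(-1)·[2, 1, 0] = [4, 0, 0]. Then w[k] = R[1,0,k] / -4 for each k, giving w = [4, 0, 0] / -4 = [-1, 0, 0].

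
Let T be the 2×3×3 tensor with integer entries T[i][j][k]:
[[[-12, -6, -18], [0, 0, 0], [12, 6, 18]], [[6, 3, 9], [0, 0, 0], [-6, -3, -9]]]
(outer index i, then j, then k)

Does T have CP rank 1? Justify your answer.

Yes

If T = a (x) b (x) c then every fibre of T is a multiple of the corresponding factor, so read the factors off the fibres through the nonzero entry T[0,0,0] = -12.
The mode-1 fibre T[:,0,0] = [-12, 6] gives a = [2, -1] (primitive direction); the mode-2 fibre T[0,:,0] = [-12, 0, 12] gives b = [1, 0, -1]; then c[k] = T[0,0,k] / (a[0]·b[0]) = [-12, -6, -18] / 2 = [-6, -3, -9].
Expanding [2, -1] (x) [1, 0, -1] (x) [-6, -3, -9] reproduces all 18 entries of T, so T = [2, -1] (x) [1, 0, -1] (x) [-6, -3, -9] and rank(T) ≤ 1.
Equivalently every frontal slice T[:,:,k] is c[k] times the rank-1 matrix [2, -1] (x) [1, 0, -1]. So T has rank 1 (it is nonzero).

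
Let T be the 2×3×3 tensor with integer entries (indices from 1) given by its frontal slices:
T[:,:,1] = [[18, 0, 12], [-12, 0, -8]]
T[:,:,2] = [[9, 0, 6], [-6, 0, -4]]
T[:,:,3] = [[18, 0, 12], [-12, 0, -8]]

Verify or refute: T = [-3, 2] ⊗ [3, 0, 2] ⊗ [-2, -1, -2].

Yes

Reconstruct entrywise from the claimed factors. For example, T[2,3,2] = -4 and Σₗ aₗ[2]bₗ[3]cₗ[2] = (2)·(2)·(-1) = -4; checking all 18 entries, every one matches. The claim holds.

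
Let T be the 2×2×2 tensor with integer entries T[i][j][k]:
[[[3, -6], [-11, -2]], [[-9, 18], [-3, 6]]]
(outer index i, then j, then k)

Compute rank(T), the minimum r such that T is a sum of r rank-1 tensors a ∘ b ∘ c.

Lower bound: the mode-2 unfolding of T (rows indexed by j, columns by (i,k) = (0,0), (0,1), (1,0), (1,1)) is [[3, -6, -9, 18], [-11, -2, -3, 6]].
There the 2×2 minor on rows j ∈ {0, 1}, columns (i,k) ∈ {(0,0), (0,1)} is det [[3, -6], [-11, -2]] = -72 ≠ 0, so this unfolding has rank ≥ 2; CP rank is at least every unfolding rank, so rank(T) ≥ 2. (This is only a lower bound: in general the CP rank may exceed every unfolding rank, so we still need to exhibit 2 rank-1 terms summing to T.)
Upper bound — finding two terms. Write S_k = T[:,:,k] for the frontal slices: S₀ = [[3, -11], [-9, -3]], S₁ = [[-6, -2], [18, 6]].
If T = a₁ ∘ b₁ ∘ c₁ + a₂ ∘ b₂ ∘ c₂ then each S_k = c₁[k]·a₁b₁ᵀ + c₂[k]·a₂b₂ᵀ. S₀ and S₁ are linearly independent, so a₁b₁ᵀ and a₂b₂ᵀ must span the same plane of matrices: they are the rank-1 matrices of the form x·S₀ + y·S₁.
det(x·S₀ + y·S₁) is −108·x² + 216·xy = (-108)·(x − 2·y)(x), vanishing at (x:y) = (2:1) and (0:1).
M₁ = 2·S₀ + S₁ = [[0, -24], [0, 0]] = (-24)·[1, 0][0, 1]ᵀ and M₂ = S₁ = [[-6, -2], [18, 6]] = (-2)·[1, -3][3, 1]ᵀ, so take a₁ = [1, 0], b₁ = [0, 1], a₂ = [1, -3], b₂ = [3, 1].
Each slice is an integer combination of E₁ = a₁b₁ᵀ and E₂ = a₂b₂ᵀ: S₀ = −12·E₁ + E₂, S₁ = −2·E₂; reading off coefficients, c₁ = [-12, 0] and c₂ = [1, -2].
Hence T = [1, 0] ∘ [0, 1] ∘ [-12, 0] + [1, -3] ∘ [3, 1] ∘ [1, -2], so rank(T) ≤ 2.
These bounds meet, so rank(T) = 2.

2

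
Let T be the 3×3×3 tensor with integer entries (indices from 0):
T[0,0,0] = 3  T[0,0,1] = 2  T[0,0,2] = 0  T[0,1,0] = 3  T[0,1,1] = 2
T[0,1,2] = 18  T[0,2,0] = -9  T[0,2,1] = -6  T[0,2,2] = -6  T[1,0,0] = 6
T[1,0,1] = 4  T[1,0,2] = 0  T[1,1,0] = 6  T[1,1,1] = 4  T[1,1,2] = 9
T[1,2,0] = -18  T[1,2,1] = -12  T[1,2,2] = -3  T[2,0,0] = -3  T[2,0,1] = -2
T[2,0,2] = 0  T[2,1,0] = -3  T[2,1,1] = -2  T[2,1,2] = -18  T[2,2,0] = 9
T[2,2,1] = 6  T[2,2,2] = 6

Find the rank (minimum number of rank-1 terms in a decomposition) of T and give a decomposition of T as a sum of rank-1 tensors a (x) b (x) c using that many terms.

rank(T) = 2

Lower bound: the mode-1 unfolding of T (rows indexed by i, columns by (j,k) = (0,0), (0,1), (0,2), (1,0), (1,1), (1,2), (2,0), (2,1), (2,2)) is [[3, 2, 0, 3, 2, 18, -9, -6, -6], [6, 4, 0, 6, 4, 9, -18, -12, -3], [-3, -2, 0, -3, -2, -18, 9, 6, 6]].
There the 2×2 minor on rows i ∈ {0, 1}, columns (j,k) ∈ {(0,0), (1,2)} is det [[3, 18], [6, 9]] = -81 ≠ 0, so this unfolding has rank ≥ 2; CP rank is at least every unfolding rank, so rank(T) ≥ 2. (Flattening ranks never certify an upper bound on CP rank; for that we must actually write T with 2 rank-1 terms.)
Upper bound — finding two terms. Write S_k = T[:,:,k] for the frontal slices: S₀ = [[3, 3, -9], [6, 6, -18], [-3, -3, 9]], S₁ = [[2, 2, -6], [4, 4, -12], [-2, -2, 6]], S₂ = [[0, 18, -6], [0, 9, -3], [0, -18, 6]].
If T = a₁ (x) b₁ (x) c₁ + a₂ (x) b₂ (x) c₂ then each S_k = c₁[k]·a₁b₁ᵀ + c₂[k]·a₂b₂ᵀ. S₀ and S₂ are linearly independent, so a₁b₁ᵀ and a₂b₂ᵀ must span the same plane of matrices: they are the rank-1 matrices of the form x·S₀ + y·S₂.
The 2×2 minor of x·S₀ + y·S₂ on rows {0,1}, columns {0,1} is −81·xy = (-81)·(y)(x), vanishing at (x:y) = (1:0) and (0:1).
M₁ = S₀ = [[3, 3, -9], [6, 6, -18], [-3, -3, 9]] = 3·[1, 2, -1][1, 1, -3]ᵀ and M₂ = S₂ = [[0, 18, -6], [0, 9, -3], [0, -18, 6]] = 3·[2, 1, -2][0, 3, -1]ᵀ, so take a₁ = [1, 2, -1], b₁ = [1, 1, -3], a₂ = [2, 1, -2], b₂ = [0, 3, -1].
Each slice is an integer combination of E₁ = a₁b₁ᵀ and E₂ = a₂b₂ᵀ: S₀ = 3·E₁, S₁ = 2·E₁, S₂ = 3·E₂; reading off coefficients, c₁ = [3, 2, 0] and c₂ = [0, 0, 3].
Hence T = [1, 2, -1] (x) [1, 1, -3] (x) [3, 2, 0] + [2, 1, -2] (x) [0, 3, -1] (x) [0, 0, 3], so rank(T) ≤ 2.
These bounds meet, so rank(T) = 2.
Check entry T[2,1,2] = -18: (-1)·(1)·(0) + (-2)·(3)·(3) = -18.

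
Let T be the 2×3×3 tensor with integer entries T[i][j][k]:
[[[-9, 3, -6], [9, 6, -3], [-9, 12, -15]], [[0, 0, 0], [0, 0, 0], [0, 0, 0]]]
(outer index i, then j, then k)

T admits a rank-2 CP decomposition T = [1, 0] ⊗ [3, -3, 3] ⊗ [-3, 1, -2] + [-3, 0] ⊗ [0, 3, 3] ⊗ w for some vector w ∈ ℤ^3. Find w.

w = [0, -1, 1]

Subtract the known terms from T to get the rank-1 residual R = [-3, 0] ⊗ [0, 3, 3] ⊗ w, so R[i,j,k] = a[i]·b[j]·w[k]. Pick indices with nonzero a[0]·b[1] = (-3)·(3) = -9. Only the fibre through (0,1,·) is needed: R[0,1,:] = T[0,1,:] − Σₗ aₗ[0]bₗ[1]cₗ = [9, 6, -3] − (1)·(-3)·[-3, 1, -2] = [0, 9, -9]. Then w[k] = R[0,1,k] / -9 for each k, giving w = [0, 9, -9] / -9 = [0, -1, 1].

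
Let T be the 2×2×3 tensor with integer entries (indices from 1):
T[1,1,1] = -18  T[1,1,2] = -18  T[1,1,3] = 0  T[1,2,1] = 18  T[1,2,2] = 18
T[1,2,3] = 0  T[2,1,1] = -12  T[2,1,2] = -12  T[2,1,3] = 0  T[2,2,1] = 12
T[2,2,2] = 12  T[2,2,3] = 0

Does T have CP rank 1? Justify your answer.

Yes

If T = a ⊗ b ⊗ c then every fibre of T is a multiple of the corresponding factor, so read the factors off the fibres through the nonzero entry T[1,1,1] = -18.
The mode-1 fibre T[:,1,1] = [-18, -12] gives a = [3, 2] (primitive direction); the mode-2 fibre T[1,:,1] = [-18, 18] gives b = [1, -1]; then c[k] = T[1,1,k] / (a[1]·b[1]) = [-18, -18, 0] / 3 = [-6, -6, 0].
Expanding [3, 2] ⊗ [1, -1] ⊗ [-6, -6, 0] reproduces all 12 entries of T, so T = [3, 2] ⊗ [1, -1] ⊗ [-6, -6, 0] and rank(T) ≤ 1.
Equivalently every frontal slice T[:,:,k] is c[k] times the rank-1 matrix [3, 2] ⊗ [1, -1]. So T has rank 1 (it is nonzero).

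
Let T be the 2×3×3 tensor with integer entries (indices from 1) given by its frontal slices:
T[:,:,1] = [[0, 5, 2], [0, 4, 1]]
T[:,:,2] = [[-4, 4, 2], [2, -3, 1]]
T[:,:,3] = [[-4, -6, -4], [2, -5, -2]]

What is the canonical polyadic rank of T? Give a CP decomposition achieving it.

rank(T) = 3

Lower bound: the mode-3 unfolding of T (rows indexed by k, columns by (i,j) = (1,1), (1,2), (1,3), (2,1), (2,2), (2,3)) is [[0, 5, 2, 0, 4, 1], [-4, 4, 2, 2, -3, 1], [-4, -6, -4, 2, -5, -2]].
There the 3×3 minor on rows k ∈ {1, 2, 3}, columns (i,j) ∈ {(1,1), (1,2), (1,3)} is det [[0, 5, 2], [-4, 4, 2], [-4, -6, -4]] = -40 ≠ 0, so this unfolding has rank ≥ 3; CP rank is at least every unfolding rank, so rank(T) ≥ 3. (Unfolding ranks only ever bound the CP rank from below — rank(T) can be strictly larger than all of them — so the matching upper bound has to come from an explicit 3-term decomposition.)
Upper bound: T is a sum of 3 rank-1 terms, T = (1, 2) ∘ (0, 1, 0) ∘ (1, -2, 0) + (2, -1) ∘ (2, -1, 0) ∘ (0, -1, -1) + (2, 1) ∘ (0, 2, 1) ∘ (1, 1, -2) (written with every a and b primitive with positive leading entry and the scale carried by c; CP decompositions are not unique, and this one is verified by expanding entrywise), so rank(T) ≤ 3.
These bounds meet, so rank(T) = 3.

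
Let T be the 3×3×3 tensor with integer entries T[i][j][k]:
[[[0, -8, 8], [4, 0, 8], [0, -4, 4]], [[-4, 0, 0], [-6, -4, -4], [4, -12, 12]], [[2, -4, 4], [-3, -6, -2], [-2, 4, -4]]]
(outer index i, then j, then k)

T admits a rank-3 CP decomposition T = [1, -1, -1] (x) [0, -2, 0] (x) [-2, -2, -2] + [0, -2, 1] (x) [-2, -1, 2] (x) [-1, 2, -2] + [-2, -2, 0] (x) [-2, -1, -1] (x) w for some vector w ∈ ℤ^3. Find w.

Subtract the known terms from T to get the rank-1 residual R = [-2, -2, 0] (x) [-2, -1, -1] (x) w, so R[i,j,k] = a[i]·b[j]·w[k]. Pick indices with nonzero a[0]·b[0] = (-2)·(-2) = 4. Only the fibre through (0,0,·) is needed: R[0,0,:] = T[0,0,:] − Σₗ aₗ[0]bₗ[0]cₗ = [0, -8, 8] − (1)·(0)·[-2, -2, -2] − (0)·(-2)·[-1, 2, -2] = [0, -8, 8]. Then w[k] = R[0,0,k] / 4 for each k, giving w = [0, -8, 8] / 4 = [0, -2, 2].

w = [0, -2, 2]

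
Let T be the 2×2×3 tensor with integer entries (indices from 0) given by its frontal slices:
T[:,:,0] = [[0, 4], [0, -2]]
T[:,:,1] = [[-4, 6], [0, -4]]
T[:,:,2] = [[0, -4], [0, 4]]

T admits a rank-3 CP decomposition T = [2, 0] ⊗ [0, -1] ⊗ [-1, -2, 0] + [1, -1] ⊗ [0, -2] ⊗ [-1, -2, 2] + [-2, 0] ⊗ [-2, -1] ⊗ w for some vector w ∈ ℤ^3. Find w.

w = [0, -1, 0]

Subtract the known terms from T to get the rank-1 residual R = [-2, 0] ⊗ [-2, -1] ⊗ w, so R[i,j,k] = a[i]·b[j]·w[k]. Pick indices with nonzero a[0]·b[0] = (-2)·(-2) = 4. Only the fibre through (0,0,·) is needed: R[0,0,:] = T[0,0,:] − Σₗ aₗ[0]bₗ[0]cₗ = [0, -4, 0] − (2)·(0)·[-1, -2, 0] − (1)·(0)·[-1, -2, 2] = [0, -4, 0]. Then w[k] = R[0,0,k] / 4 for each k, giving w = [0, -4, 0] / 4 = [0, -1, 0].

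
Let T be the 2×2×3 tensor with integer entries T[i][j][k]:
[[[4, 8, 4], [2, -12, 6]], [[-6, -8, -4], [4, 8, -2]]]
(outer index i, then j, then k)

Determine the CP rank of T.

Lower bound: the mode-3 unfolding of T (rows indexed by k, columns by (i,j) = (0,0), (0,1), (1,0), (1,1)) is [[4, 2, -6, 4], [8, -12, -8, 8], [4, 6, -4, -2]].
There the 3×3 minor on rows k ∈ {0, 1, 2}, columns (i,j) ∈ {(0,0), (0,1), (1,0)} is det [[4, 2, -6], [8, -12, -8], [4, 6, -4]] = -192 ≠ 0, so this unfolding has rank ≥ 3; CP rank is at least every unfolding rank, so rank(T) ≥ 3. (This is only a lower bound: in general the CP rank may exceed every unfolding rank, so we still need to exhibit 3 rank-1 terms summing to T.)
Upper bound: T is a sum of 3 rank-1 terms, T = [0, 1] (x) [1, -2] (x) [-2, 0, 0] + [1, -1] (x) [2, -1] (x) [2, 4, 2] + [2, -1] (x) [0, 1] (x) [2, -4, 4] (one valid choice — decompositions are not unique — normalised so each a, b is primitive with positive first nonzero entry; check it by expanding all entries), so rank(T) ≤ 3.
These bounds meet, so rank(T) = 3.

3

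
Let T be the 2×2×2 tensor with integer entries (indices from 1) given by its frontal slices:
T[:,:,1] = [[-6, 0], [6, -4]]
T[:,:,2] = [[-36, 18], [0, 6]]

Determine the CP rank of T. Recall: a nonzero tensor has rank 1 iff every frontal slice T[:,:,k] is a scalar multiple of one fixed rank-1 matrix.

Lower bound: the mode-1 unfolding of T (rows indexed by i, columns by (j,k) = (1,1), (1,2), (2,1), (2,2)) is [[-6, -36, 0, 18], [6, 0, -4, 6]].
There the 2×2 minor on rows i ∈ {1, 2}, columns (j,k) ∈ {(1,1), (1,2)} is det [[-6, -36], [6, 0]] = 216 ≠ 0, so this unfolding has rank ≥ 2; CP rank is at least every unfolding rank, so rank(T) ≥ 2. (This is only a lower bound: in general the CP rank may exceed every unfolding rank, so we still need to exhibit 2 rank-1 terms summing to T.)
Upper bound — finding two terms. Write S_k = T[:,:,k] for the frontal slices: S₁ = [[-6, 0], [6, -4]], S₂ = [[-36, 18], [0, 6]].
If T = a₁ ⊗ b₁ ⊗ c₁ + a₂ ⊗ b₂ ⊗ c₂ then each S_k = c₁[k]·a₁b₁ᵀ + c₂[k]·a₂b₂ᵀ. S₁ and S₂ are linearly independent, so a₁b₁ᵀ and a₂b₂ᵀ must span the same plane of matrices: they are the rank-1 matrices of the form x·S₁ + y·S₂.
det(x·S₁ + y·S₂) is 24·x² − 216·y² = 24·(x − 3·y)(x + 3·y), vanishing at (x:y) = (3:1) and (3:-1).
M₁ = 3·S₁ + S₂ = [[-54, 18], [18, -6]] = (-6)·[3, -1][3, -1]ᵀ and M₂ = 3·S₁ − S₂ = [[18, -18], [18, -18]] = 18·[1, 1][1, -1]ᵀ, so take a₁ = [3, -1], b₁ = [3, -1], a₂ = [1, 1], b₂ = [1, -1].
Each slice is an integer combination of E₁ = a₁b₁ᵀ and E₂ = a₂b₂ᵀ: S₁ = −E₁ + 3·E₂, S₂ = −3·E₁ − 9·E₂; reading off coefficients, c₁ = [-1, -3] and c₂ = [3, -9].
Hence T = [3, -1] ⊗ [3, -1] ⊗ [-1, -3] + [1, 1] ⊗ [1, -1] ⊗ [3, -9], so rank(T) ≤ 2.
These bounds meet, so rank(T) = 2.

2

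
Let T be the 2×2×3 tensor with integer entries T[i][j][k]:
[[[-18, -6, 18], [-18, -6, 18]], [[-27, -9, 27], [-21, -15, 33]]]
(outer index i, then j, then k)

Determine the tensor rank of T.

2

Lower bound: in the mode-3 unfolding of T (rows indexed by k, columns by (i,j)) the 2×2 minor on rows k ∈ {0, 1}, columns (i,j) ∈ {(0,0), (1,1)} is det [[-18, -21], [-6, -15]] = 144 ≠ 0, so that unfolding has rank ≥ 2 and hence rank(T) ≥ 2 (CP rank is at least every unfolding rank, though it can be larger).
Upper bound: with S_k = T[:,:,k], the two rank-1 terms a₁b₁ᵀ, a₂b₂ᵀ are the rank-1 members of the pencil x·S₀ + y·S₁.
det(x·S₀ + y·S₁) is −108·x² + 72·xy + 36·y² = (-36)·(x − y)(3·x + y), vanishing at (x:y) = (1:1) and (1:-3).
M₁ = S₀ + S₁ = [[-24, -24], [-36, -36]] = (-12)·[2, 3][1, 1]ᵀ and M₂ = S₀ − 3·S₁ = [[0, 0], [0, 24]] = 24·[0, 1][0, 1]ᵀ, so take a₁ = [2, 3], b₁ = [1, 1], a₂ = [0, 1], b₂ = [0, 1].
Each slice is an integer combination of E₁ = a₁b₁ᵀ and E₂ = a₂b₂ᵀ: S₀ = −9·E₁ + 6·E₂, S₁ = −3·E₁ − 6·E₂, S₂ = 9·E₁ + 6·E₂; reading off coefficients, c₁ = [-9, -3, 9] and c₂ = [6, -6, 6].
Hence T = [2, 3] (x) [1, 1] (x) [-9, -3, 9] + [0, 1] (x) [0, 1] (x) [6, -6, 6], so rank(T) ≤ 2.
These bounds meet, so rank(T) = 2.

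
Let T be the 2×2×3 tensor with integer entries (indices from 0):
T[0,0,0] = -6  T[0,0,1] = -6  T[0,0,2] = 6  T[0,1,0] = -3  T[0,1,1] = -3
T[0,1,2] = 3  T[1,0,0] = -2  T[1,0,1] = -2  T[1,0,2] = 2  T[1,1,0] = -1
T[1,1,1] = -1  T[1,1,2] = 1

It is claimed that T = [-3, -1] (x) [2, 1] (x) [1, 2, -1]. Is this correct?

No

Reconstruct entry (0,0,1) from the claimed factors: Σₗ aₗ[0]bₗ[0]cₗ[1] = (-3)·(2)·(2) = -12, but T[0,0,1] = -6. The claim is false.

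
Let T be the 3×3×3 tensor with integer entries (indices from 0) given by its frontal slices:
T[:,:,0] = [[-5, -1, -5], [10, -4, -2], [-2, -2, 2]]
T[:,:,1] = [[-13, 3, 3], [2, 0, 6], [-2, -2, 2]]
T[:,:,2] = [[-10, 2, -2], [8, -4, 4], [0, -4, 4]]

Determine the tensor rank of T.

Lower bound: in the mode-2 unfolding of T (rows indexed by j, columns by (i,k)) the 3×3 minor on rows j ∈ {0, 1, 2}, columns (i,k) ∈ {(0,0), (0,1), (0,2)} is det [[-5, -13, -10], [-1, 3, 2], [-5, 3, -2]] = 96 ≠ 0, so that unfolding has rank ≥ 3 and hence rank(T) ≥ 3 (CP rank is at least every unfolding rank, though it can be larger).
Upper bound: T is a sum of 3 rank-1 terms, T = [1, -2, -2] ⊗ [1, -1, 1] ⊗ [-1, -1, -2] + [1, 1, 0] ⊗ [2, -1, -2] ⊗ [2, -2, 0] + [2, -1, 1] ⊗ [1, 0, 0] ⊗ [-4, -4, -4] (written with every a and b primitive with positive leading entry and the scale carried by c; CP decompositions are not unique, and this one is verified by expanding entrywise), so rank(T) ≤ 3.
These bounds meet, so rank(T) = 3.

3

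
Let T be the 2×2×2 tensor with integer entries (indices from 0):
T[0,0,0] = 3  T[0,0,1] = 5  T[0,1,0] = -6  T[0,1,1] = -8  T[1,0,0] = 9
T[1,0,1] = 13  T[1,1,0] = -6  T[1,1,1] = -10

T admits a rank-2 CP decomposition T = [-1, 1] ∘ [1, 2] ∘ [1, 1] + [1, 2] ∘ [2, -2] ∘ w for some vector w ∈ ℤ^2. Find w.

w = [2, 3]

Subtract the known terms from T to get the rank-1 residual R = [1, 2] ∘ [2, -2] ∘ w, so R[i,j,k] = a[i]·b[j]·w[k]. Pick indices with nonzero a[0]·b[0] = (1)·(2) = 2. Only the fibre through (0,0,·) is needed: R[0,0,:] = T[0,0,:] − Σₗ aₗ[0]bₗ[0]cₗ = [3, 5] − (-1)·(1)·[1, 1] = [4, 6]. Then w[k] = R[0,0,k] / 2 for each k, giving w = [4, 6] / 2 = [2, 3].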